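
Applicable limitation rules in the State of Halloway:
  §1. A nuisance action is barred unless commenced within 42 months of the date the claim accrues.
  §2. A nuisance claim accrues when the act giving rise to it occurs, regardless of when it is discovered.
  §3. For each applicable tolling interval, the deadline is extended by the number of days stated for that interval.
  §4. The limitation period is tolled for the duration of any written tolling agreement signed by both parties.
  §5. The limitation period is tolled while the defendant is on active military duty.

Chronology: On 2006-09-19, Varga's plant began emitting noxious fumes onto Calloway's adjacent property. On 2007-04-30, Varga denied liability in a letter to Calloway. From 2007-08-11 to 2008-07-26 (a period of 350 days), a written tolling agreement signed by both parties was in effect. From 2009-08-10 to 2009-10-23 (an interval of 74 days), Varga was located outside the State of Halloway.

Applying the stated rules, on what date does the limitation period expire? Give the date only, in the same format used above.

The limitation period began to run on 2006-09-19.
Adding the 42 months base period to 2006-09-19 gives a deadline of 2010-03-19, before any tolling.
The written tolling agreement from 2007-08-11 to 2008-07-26 tolled the period for 350 days, extending the deadline to 2011-03-04.
Although the defendant's absence ran from 2009-08-10 to 2009-10-23, the stated rules do not make that a tolling event, so it is disregarded.
The other events in the timeline have no effect on the limitation period under the stated rules.

2011-03-04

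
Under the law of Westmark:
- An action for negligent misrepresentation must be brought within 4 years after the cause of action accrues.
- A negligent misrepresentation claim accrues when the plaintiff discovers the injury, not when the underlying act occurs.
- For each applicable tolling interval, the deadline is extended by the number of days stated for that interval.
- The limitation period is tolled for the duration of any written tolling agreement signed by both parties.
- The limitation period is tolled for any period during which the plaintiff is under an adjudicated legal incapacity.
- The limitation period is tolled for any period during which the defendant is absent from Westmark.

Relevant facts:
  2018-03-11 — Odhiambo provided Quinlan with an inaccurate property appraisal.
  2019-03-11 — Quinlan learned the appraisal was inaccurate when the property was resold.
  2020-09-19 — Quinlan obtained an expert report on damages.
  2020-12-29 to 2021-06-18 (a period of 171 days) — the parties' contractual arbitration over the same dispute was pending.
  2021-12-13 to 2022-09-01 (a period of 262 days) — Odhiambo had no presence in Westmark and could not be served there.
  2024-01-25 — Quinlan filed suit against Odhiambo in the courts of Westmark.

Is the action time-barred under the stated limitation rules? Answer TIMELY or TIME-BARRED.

The claim did not accrue until Quinlan discovered the injury on 2019-03-11; the 2018-03-11 act date does not start the clock under the stated rule.
4 years from 2019-03-11 is 2023-03-11.
The period was tolled for 262 days by the defendant's absence from the jurisdiction (2021-12-13 to 2022-09-01), pushing the deadline to 2023-11-28.
No stated provision tolls the period for a pending arbitration, so the interval from 2020-12-29 to 2021-06-18 has no effect on the deadline.
None of the other events listed affects the running of the period under the stated rules.
The 2024-01-25 filing falls after the 2023-11-28 deadline; the claim is time-barred.

TIME-BARRED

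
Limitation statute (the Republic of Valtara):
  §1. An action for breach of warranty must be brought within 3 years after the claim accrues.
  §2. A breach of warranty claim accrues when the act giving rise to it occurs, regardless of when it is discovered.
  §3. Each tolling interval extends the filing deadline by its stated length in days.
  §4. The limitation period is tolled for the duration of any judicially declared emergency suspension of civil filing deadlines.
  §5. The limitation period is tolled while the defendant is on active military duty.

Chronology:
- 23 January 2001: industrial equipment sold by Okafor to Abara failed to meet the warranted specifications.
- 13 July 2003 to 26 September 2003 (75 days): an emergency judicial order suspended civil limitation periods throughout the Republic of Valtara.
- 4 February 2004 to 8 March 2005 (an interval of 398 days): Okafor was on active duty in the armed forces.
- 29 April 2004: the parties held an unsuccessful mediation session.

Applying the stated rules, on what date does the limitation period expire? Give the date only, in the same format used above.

10 May 2005

The claim accrued on 23 January 2001, when the wrongful act occurred.
The untolled deadline — 3 years after 23 January 2001 — is 23 January 2004.
The emergency suspension of filing deadlines from 13 July 2003 to 26 September 2003 tolled the period for 75 days, extending the deadline to 7 April 2004.
Because the defendant's active military service ran from 4 February 2004 to 8 March 2005, the deadline is extended by 398 days to 10 May 2005.
None of the other events listed affects the running of the period under the stated rules.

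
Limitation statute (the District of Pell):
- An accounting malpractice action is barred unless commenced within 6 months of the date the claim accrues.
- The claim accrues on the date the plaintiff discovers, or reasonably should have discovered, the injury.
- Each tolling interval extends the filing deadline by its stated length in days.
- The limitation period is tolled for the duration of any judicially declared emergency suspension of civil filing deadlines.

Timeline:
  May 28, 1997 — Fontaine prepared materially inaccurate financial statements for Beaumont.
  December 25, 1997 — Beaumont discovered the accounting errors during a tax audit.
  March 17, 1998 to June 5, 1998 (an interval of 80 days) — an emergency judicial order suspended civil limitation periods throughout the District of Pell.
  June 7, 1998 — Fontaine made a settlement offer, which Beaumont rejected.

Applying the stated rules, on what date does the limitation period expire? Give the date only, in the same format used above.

September 13, 1998

Under the discovery rule, the claim accrued on December 25, 1997, when Beaumont discovered the injury — not on the May 28, 1997 date of the underlying act.
6 months from December 25, 1997 is June 25, 1998.
Because the emergency suspension of filing deadlines ran from March 17, 1998 to June 5, 1998, the deadline is extended by 80 days to September 13, 1998.
Nothing else in the chronology tolls or restarts the period.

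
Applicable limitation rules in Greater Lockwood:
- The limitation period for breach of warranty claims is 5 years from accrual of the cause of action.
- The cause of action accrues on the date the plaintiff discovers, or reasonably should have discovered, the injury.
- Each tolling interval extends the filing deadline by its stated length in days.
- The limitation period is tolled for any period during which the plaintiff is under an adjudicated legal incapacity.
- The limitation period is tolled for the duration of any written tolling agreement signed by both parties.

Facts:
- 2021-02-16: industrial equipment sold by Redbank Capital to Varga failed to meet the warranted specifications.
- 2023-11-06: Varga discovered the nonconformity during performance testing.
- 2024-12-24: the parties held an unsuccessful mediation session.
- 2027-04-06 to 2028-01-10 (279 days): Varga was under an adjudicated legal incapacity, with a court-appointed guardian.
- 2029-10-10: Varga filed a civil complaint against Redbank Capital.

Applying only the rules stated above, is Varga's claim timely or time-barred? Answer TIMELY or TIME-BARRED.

Under the discovery rule, the claim accrued on 2023-11-06, when Varga discovered the injury — not on the 2021-02-16 date of the underlying act.
The untolled deadline — 5 years after 2023-11-06 — is 2028-11-06.
Because the plaintiff's legal incapacity ran from 2027-04-06 to 2028-01-10, the deadline is extended by 279 days to 2029-08-12.
None of the other events listed affects the running of the period under the stated rules.
The 2029-10-10 filing falls after the 2029-08-12 deadline; the claim is time-barred.

TIME-BARRED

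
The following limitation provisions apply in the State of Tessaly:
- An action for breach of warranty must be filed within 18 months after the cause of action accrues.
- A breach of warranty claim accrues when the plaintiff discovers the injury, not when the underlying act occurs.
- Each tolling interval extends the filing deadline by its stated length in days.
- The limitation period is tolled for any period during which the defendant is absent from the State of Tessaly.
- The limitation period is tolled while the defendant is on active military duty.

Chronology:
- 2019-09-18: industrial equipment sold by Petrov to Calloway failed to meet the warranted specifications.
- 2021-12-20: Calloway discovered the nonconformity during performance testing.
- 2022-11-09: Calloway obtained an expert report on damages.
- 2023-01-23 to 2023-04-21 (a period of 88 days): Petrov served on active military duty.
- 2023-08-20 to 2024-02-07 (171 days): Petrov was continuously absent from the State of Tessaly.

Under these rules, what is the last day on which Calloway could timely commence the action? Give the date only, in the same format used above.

2024-03-05

The claim did not accrue until Calloway discovered the injury on 2021-12-20; the 2019-09-18 act date does not start the clock under the stated rule.
The untolled deadline — 18 months after 2021-12-20 — is 2023-06-20.
The defendant's active military service from 2023-01-23 to 2023-04-21 tolled the period for 88 days, extending the deadline to 2023-09-16.
Because the defendant's absence from the jurisdiction ran from 2023-08-20 to 2024-02-07, the deadline is extended by 171 days to 2024-03-05.
None of the other events listed affects the running of the period under the stated rules.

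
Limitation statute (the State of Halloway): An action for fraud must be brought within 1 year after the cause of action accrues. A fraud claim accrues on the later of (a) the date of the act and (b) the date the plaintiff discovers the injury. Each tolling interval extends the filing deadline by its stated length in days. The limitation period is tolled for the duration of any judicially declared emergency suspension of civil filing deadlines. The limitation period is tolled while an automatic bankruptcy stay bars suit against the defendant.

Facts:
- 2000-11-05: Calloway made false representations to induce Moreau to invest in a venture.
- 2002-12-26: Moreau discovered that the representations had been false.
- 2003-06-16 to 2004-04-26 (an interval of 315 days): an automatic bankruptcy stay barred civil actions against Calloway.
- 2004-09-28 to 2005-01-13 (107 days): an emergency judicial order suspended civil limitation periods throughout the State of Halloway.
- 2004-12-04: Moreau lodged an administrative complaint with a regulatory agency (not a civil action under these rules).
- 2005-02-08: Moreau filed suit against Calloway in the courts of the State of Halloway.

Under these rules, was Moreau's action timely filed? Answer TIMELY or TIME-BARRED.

The claim accrued on 2002-12-26 — the later of the 2000-11-05 act and the 2002-12-26 discovery.
1 year from 2002-12-26 is 2003-12-26.
Because the automatic bankruptcy stay ran from 2003-06-16 to 2004-04-26, the deadline is extended by 315 days to 2004-11-05.
The period was tolled for 107 days by the emergency suspension of filing deadlines (2004-09-28 to 2005-01-13), pushing the deadline to 2005-02-20.
Nothing else in the chronology tolls or restarts the period.
Moreau filed on 2005-02-08, before the 2005-02-20 deadline, so the action is timely.

TIMELY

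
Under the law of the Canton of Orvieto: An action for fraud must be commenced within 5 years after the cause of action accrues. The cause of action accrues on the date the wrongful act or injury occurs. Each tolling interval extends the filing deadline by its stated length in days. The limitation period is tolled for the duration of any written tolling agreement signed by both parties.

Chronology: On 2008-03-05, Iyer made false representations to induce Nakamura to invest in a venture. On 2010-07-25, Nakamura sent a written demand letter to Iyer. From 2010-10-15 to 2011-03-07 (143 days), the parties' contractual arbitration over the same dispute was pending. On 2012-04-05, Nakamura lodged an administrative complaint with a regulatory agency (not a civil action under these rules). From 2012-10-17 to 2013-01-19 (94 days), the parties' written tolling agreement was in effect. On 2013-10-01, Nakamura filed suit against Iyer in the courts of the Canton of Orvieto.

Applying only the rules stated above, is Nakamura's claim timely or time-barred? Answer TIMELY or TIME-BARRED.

TIME-BARRED

The claim accrued on 2008-03-05, when the wrongful act occurred.
The untolled deadline — 5 years after 2008-03-05 — is 2013-03-05.
The period was tolled for 94 days by the written tolling agreement (2012-10-17 to 2013-01-19), pushing the deadline to 2013-06-07.
Although a pending arbitration ran from 2010-10-15 to 2011-03-07, the stated rules do not make that a tolling event, so it is disregarded.
None of the other events listed affects the running of the period under the stated rules.
The 2013-10-01 filing falls after the 2013-06-07 deadline; the claim is time-barred.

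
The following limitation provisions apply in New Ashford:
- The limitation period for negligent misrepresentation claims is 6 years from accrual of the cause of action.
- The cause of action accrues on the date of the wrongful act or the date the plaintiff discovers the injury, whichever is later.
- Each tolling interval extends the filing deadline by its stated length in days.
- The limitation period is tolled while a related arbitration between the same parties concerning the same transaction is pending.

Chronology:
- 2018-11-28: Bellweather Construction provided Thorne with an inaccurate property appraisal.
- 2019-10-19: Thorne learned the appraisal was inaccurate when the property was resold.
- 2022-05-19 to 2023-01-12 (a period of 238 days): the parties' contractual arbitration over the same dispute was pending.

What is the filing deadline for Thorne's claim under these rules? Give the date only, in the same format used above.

2026-06-14

Because discovery on 2019-10-19 post-dates the 2018-11-28 act, accrual under the later-of rule falls on 2019-10-19.
The untolled deadline — 6 years after 2019-10-19 — is 2025-10-19.
The pending related arbitration from 2022-05-19 to 2023-01-12 tolled the period for 238 days, extending the deadline to 2026-06-14.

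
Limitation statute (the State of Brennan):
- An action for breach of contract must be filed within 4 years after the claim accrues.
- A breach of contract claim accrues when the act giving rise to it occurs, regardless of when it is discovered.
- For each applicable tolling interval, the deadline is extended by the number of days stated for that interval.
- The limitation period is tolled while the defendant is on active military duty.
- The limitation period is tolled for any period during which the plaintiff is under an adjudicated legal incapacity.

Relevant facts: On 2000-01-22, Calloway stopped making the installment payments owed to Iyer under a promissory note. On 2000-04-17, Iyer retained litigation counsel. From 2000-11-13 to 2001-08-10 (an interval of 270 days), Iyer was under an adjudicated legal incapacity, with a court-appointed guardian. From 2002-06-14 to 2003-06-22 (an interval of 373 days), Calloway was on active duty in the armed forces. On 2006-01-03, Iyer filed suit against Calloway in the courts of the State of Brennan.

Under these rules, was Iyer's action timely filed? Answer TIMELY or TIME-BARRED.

TIME-BARRED

The limitation period began to run on 2000-01-22.
Adding the 4 years base period to 2000-01-22 gives a deadline of 2004-01-22, before any tolling.
The period was tolled for 270 days by the plaintiff's legal incapacity (2000-11-13 to 2001-08-10), pushing the deadline to 2004-10-18.
The period was tolled for 373 days by the defendant's active military service (2002-06-14 to 2003-06-22), pushing the deadline to 2005-10-26.
Nothing else in the chronology tolls or restarts the period.
The 2006-01-03 filing falls after the 2005-10-26 deadline; the claim is time-barred.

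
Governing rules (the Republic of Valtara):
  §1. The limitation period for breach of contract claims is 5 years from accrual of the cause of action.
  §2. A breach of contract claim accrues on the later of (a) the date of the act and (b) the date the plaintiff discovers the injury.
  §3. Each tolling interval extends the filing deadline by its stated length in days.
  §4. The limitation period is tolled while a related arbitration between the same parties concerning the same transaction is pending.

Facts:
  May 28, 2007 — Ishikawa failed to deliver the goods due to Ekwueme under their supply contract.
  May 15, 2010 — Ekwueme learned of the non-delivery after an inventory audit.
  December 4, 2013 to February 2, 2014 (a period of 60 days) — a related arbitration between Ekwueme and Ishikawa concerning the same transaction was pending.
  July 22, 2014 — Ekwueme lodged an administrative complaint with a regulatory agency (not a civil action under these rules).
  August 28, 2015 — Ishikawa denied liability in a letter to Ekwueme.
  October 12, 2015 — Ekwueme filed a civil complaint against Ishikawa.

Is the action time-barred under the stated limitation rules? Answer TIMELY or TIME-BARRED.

TIME-BARRED

The claim accrued on May 15, 2010 — the later of the May 28, 2007 act and the May 15, 2010 discovery.
Adding the 5 years base period to May 15, 2010 gives a deadline of May 15, 2015, before any tolling.
The pending related arbitration from December 4, 2013 to February 2, 2014 tolled the period for 60 days, extending the deadline to July 14, 2015.
The other events in the timeline have no effect on the limitation period under the stated rules.
Ekwueme filed on October 12, 2015, after the July 14, 2015 deadline, so the action is time-barred.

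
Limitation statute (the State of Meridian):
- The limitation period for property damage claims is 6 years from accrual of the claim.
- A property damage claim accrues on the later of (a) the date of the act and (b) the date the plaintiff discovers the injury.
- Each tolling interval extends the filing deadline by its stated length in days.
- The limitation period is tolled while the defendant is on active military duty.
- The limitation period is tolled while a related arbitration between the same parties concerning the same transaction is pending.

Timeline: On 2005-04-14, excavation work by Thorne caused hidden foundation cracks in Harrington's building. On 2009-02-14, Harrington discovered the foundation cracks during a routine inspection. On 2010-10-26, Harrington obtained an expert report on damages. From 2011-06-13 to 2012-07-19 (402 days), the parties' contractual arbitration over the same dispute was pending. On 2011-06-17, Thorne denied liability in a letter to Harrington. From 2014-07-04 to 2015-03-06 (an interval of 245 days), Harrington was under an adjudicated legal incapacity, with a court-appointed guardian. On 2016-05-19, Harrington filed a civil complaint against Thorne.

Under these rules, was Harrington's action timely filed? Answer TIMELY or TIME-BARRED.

Because discovery on 2009-02-14 post-dates the 2005-04-14 act, accrual under the later-of rule falls on 2009-02-14.
6 years from 2009-02-14 is 2015-02-14.
The period was tolled for 402 days by the pending related arbitration (2011-06-13 to 2012-07-19), pushing the deadline to 2016-03-22.
Although the plaintiff's incapacity ran from 2014-07-04 to 2015-03-06, the stated rules do not make that a tolling event, so it is disregarded.
The other events in the timeline have no effect on the limitation period under the stated rules.
Harrington filed on 2016-05-19, after the 2016-03-22 deadline, so the action is time-barred.

TIME-BARRED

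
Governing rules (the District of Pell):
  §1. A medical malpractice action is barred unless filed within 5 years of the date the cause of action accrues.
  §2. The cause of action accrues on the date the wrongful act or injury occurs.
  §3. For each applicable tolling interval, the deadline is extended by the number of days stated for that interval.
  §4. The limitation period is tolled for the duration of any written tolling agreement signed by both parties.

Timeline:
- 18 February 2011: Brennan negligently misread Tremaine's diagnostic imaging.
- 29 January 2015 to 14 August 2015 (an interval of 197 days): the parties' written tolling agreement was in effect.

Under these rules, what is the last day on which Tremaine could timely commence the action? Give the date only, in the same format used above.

2 September 2016

The limitation period began to run on 18 February 2011.
Adding the 5 years base period to 18 February 2011 gives a deadline of 18 February 2016, before any tolling.
The period was tolled for 197 days by the written tolling agreement (29 January 2015 to 14 August 2015), pushing the deadline to 2 September 2016.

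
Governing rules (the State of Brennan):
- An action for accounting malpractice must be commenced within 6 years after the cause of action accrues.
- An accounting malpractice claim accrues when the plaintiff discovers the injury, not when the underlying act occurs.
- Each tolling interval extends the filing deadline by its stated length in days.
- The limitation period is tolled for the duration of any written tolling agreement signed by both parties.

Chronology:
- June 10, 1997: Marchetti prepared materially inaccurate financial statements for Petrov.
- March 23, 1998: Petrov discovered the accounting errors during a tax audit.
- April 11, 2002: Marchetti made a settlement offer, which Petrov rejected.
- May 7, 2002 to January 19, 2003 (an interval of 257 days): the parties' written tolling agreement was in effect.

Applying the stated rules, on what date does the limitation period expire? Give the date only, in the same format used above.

December 5, 2004

The claim did not accrue until Petrov discovered the injury on March 23, 1998; the June 10, 1997 act date does not start the clock under the stated rule.
Adding the 6 years base period to March 23, 1998 gives a deadline of March 23, 2004, before any tolling.
The period was tolled for 257 days by the written tolling agreement (May 7, 2002 to January 19, 2003), pushing the deadline to December 5, 2004.
None of the other events listed affects the running of the period under the stated rules.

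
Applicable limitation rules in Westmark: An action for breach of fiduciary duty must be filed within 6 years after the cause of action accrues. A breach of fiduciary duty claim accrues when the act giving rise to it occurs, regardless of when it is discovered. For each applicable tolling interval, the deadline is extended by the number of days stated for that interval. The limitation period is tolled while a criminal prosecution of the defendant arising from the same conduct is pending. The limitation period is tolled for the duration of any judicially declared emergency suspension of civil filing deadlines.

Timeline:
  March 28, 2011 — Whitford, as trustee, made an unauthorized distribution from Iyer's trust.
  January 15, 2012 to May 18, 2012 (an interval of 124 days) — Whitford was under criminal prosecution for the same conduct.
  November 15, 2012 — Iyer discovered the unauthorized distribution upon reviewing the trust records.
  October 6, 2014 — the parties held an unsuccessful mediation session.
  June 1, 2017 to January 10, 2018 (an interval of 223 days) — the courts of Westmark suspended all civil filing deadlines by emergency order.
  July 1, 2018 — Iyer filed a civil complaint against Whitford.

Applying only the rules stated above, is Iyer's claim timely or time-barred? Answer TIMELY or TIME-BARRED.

The claim accrued on March 28, 2011, when the wrongful act occurred; under the stated occurrence rule the November 15, 2012 discovery does not delay accrual.
6 years from March 28, 2011 is March 28, 2017.
Because the pending criminal prosecution ran from January 15, 2012 to May 18, 2012, the deadline is extended by 124 days to July 30, 2017.
The period was tolled for 223 days by the emergency suspension of filing deadlines (June 1, 2017 to January 10, 2018), pushing the deadline to March 10, 2018.
Nothing else in the chronology tolls or restarts the period.
Filing on July 1, 2018 missed the March 10, 2018 deadline — the action is time-barred.

TIME-BARRED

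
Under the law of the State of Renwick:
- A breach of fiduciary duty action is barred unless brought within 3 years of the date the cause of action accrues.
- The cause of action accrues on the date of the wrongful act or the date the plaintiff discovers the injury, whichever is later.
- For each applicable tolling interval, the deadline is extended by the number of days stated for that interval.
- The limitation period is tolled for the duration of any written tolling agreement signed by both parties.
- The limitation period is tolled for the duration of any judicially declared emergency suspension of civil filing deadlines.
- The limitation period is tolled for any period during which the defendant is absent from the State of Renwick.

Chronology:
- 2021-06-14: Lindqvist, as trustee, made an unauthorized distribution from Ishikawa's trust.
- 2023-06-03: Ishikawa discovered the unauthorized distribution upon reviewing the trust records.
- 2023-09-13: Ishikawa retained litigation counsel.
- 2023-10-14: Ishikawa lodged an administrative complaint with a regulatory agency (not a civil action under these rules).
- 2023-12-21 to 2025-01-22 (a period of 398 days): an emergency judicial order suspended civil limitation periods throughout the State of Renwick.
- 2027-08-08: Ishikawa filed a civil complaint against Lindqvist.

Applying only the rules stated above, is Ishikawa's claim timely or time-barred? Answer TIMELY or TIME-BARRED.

Taking the later of the act (2021-06-14) and discovery (2023-06-03), the claim accrued on 2023-06-03.
Adding the 3 years base period to 2023-06-03 gives a deadline of 2026-06-03, before any tolling.
Because the emergency suspension of filing deadlines ran from 2023-12-21 to 2025-01-22, the deadline is extended by 398 days to 2027-07-06.
The other events in the timeline have no effect on the limitation period under the stated rules.
The 2027-08-08 filing falls after the 2027-07-06 deadline; the claim is time-barred.

TIME-BARRED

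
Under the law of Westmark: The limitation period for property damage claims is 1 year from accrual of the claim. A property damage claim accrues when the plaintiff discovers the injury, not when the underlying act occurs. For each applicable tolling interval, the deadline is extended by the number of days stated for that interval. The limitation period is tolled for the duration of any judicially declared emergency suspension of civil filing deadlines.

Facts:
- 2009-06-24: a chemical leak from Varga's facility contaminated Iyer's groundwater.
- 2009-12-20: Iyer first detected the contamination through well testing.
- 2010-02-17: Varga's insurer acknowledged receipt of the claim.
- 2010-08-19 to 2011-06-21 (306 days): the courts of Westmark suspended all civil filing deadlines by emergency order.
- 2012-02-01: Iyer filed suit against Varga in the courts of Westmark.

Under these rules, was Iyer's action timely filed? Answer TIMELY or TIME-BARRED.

TIME-BARRED

Accrual is tied to discovery, so the period began on 2009-12-20 rather than on 2009-06-24 when the act occurred.
1 year from 2009-12-20 is 2010-12-20.
Because the emergency suspension of filing deadlines ran from 2010-08-19 to 2011-06-21, the deadline is extended by 306 days to 2011-10-22.
None of the other events listed affects the running of the period under the stated rules.
Filing on 2012-02-01 missed the 2011-10-22 deadline — the action is time-barred.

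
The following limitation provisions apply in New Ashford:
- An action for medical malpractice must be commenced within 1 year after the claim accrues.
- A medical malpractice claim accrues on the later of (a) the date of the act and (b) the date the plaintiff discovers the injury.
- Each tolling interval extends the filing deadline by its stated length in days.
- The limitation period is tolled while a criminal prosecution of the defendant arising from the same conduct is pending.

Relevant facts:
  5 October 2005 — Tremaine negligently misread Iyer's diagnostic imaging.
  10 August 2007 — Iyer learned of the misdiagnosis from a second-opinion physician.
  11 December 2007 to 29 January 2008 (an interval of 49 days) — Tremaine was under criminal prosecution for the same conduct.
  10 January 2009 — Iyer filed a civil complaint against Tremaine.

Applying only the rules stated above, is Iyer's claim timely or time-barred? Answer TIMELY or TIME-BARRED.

TIME-BARRED

The claim accrued on 10 August 2007 — the later of the 5 October 2005 act and the 10 August 2007 discovery.
The untolled deadline — 1 year after 10 August 2007 — is 10 August 2008.
The period was tolled for 49 days by the pending criminal prosecution (11 December 2007 to 29 January 2008), pushing the deadline to 28 September 2008.
The 10 January 2009 filing falls after the 28 September 2008 deadline; the claim is time-barred.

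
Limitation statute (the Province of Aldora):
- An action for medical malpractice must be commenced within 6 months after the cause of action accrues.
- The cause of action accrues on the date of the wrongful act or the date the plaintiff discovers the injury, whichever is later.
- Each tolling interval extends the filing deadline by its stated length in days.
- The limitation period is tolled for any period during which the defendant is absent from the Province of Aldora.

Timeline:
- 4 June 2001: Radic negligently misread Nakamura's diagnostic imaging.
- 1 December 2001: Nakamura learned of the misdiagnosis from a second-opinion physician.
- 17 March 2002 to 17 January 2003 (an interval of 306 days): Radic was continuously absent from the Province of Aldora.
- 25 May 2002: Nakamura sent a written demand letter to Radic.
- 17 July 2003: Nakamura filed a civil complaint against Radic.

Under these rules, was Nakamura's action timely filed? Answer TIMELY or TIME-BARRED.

The claim accrued on 1 December 2001 — the later of the 4 June 2001 act and the 1 December 2001 discovery.
Adding the 6 months base period to 1 December 2001 gives a deadline of 1 June 2002, before any tolling.
Because the defendant's absence from the jurisdiction ran from 17 March 2002 to 17 January 2003, the deadline is extended by 306 days to 3 April 2003.
None of the other events listed affects the running of the period under the stated rules.
The 17 July 2003 filing falls after the 3 April 2003 deadline; the claim is time-barred.

TIME-BARRED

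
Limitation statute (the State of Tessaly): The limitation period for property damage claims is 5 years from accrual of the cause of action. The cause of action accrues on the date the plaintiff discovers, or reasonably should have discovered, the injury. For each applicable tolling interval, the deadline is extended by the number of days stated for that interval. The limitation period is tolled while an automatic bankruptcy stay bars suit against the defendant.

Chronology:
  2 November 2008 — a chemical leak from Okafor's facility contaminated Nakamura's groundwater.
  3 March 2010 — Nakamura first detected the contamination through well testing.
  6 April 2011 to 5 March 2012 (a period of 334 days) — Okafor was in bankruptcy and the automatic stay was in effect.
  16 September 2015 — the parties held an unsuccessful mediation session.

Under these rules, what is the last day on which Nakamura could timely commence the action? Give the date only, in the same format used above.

Accrual is tied to discovery, so the period began on 3 March 2010 rather than on 2 November 2008 when the act occurred.
The untolled deadline — 5 years after 3 March 2010 — is 3 March 2015.
The automatic bankruptcy stay from 6 April 2011 to 5 March 2012 tolled the period for 334 days, extending the deadline to 31 January 2016.
The other events in the timeline have no effect on the limitation period under the stated rules.

31 January 2016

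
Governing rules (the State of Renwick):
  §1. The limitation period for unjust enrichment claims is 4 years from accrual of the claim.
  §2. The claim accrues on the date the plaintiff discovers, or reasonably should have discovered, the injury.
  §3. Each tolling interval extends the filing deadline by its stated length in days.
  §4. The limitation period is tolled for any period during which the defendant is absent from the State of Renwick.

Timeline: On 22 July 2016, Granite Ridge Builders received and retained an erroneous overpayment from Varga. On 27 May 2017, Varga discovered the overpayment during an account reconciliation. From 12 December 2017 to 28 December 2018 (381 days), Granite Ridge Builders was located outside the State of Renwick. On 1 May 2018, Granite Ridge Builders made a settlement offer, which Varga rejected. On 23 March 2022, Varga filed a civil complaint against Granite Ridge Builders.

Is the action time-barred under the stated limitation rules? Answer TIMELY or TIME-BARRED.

TIMELY

Under the discovery rule, the claim accrued on 27 May 2017, when Varga discovered the injury — not on the 22 July 2016 date of the underlying act.
The untolled deadline — 4 years after 27 May 2017 — is 27 May 2021.
The period was tolled for 381 days by the defendant's absence from the jurisdiction (12 December 2017 to 28 December 2018), pushing the deadline to 12 June 2022.
None of the other events listed affects the running of the period under the stated rules.
Varga filed on 23 March 2022, before the 12 June 2022 deadline, so the action is timely.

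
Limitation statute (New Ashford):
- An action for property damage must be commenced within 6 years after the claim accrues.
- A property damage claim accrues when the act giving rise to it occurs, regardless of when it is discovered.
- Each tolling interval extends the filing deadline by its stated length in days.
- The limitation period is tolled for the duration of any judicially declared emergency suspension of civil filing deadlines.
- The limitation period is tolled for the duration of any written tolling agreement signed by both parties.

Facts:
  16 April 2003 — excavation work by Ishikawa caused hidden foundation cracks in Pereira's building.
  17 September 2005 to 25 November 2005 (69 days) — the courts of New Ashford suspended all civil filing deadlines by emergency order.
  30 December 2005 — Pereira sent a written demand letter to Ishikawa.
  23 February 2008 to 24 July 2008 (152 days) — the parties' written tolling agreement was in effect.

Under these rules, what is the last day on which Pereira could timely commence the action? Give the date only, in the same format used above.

23 November 2009

The limitation period began to run on 16 April 2003.
The untolled deadline — 6 years after 16 April 2003 — is 16 April 2009.
The period was tolled for 69 days by the emergency suspension of filing deadlines (17 September 2005 to 25 November 2005), pushing the deadline to 24 June 2009.
Because the written tolling agreement ran from 23 February 2008 to 24 July 2008, the deadline is extended by 152 days to 23 November 2009.
Nothing else in the chronology tolls or restarts the period.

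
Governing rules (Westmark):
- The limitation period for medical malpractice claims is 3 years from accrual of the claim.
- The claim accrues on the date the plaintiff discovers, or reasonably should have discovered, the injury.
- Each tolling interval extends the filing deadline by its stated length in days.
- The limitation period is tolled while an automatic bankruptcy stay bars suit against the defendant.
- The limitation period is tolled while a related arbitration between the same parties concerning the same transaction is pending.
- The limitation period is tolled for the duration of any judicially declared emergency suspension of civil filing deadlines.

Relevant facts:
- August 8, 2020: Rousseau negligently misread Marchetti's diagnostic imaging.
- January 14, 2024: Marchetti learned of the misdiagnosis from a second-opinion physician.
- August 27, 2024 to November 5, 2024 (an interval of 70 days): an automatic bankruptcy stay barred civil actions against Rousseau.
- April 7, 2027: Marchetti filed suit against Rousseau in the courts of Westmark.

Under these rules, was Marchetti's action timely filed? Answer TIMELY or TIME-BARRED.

Under the discovery rule, the claim accrued on January 14, 2024, when Marchetti discovered the injury — not on the August 8, 2020 date of the underlying act.
3 years from January 14, 2024 is January 14, 2027.
The automatic bankruptcy stay from August 27, 2024 to November 5, 2024 tolled the period for 70 days, extending the deadline to March 25, 2027.
The April 7, 2027 filing falls after the March 25, 2027 deadline; the claim is time-barred.

TIME-BARRED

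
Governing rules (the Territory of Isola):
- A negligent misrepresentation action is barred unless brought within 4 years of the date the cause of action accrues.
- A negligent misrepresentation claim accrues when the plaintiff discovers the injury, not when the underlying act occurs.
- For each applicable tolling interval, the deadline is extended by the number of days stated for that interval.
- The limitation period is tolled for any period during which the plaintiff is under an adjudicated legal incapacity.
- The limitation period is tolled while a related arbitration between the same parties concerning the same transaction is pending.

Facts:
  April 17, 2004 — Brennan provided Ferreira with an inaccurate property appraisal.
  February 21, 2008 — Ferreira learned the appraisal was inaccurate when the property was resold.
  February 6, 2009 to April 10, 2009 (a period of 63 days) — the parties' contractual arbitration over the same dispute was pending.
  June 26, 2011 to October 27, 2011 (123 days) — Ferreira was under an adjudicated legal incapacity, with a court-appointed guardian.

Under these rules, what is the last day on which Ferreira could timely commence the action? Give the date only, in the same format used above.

The claim did not accrue until Ferreira discovered the injury on February 21, 2008; the April 17, 2004 act date does not start the clock under the stated rule.
The untolled deadline — 4 years after February 21, 2008 — is February 21, 2012.
Because the pending related arbitration ran from February 6, 2009 to April 10, 2009, the deadline is extended by 63 days to April 24, 2012.
Because the plaintiff's legal incapacity ran from June 26, 2011 to October 27, 2011, the deadline is extended by 123 days to August 25, 2012.

August 25, 2012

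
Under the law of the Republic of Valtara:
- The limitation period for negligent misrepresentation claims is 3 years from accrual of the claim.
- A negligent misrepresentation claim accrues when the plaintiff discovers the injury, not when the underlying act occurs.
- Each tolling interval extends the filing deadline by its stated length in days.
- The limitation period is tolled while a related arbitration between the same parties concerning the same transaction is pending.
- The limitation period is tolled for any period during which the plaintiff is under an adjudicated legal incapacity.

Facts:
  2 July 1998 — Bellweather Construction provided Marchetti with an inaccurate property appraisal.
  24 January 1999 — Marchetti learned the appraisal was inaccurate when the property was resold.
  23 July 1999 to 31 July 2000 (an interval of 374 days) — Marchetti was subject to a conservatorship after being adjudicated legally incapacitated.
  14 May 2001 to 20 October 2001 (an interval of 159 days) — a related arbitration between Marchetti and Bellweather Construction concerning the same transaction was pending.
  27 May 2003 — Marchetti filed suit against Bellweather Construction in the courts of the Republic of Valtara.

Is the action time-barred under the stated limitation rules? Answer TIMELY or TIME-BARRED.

The claim did not accrue until Marchetti discovered the injury on 24 January 1999; the 2 July 1998 act date does not start the clock under the stated rule.
Adding the 3 years base period to 24 January 1999 gives a deadline of 24 January 2002, before any tolling.
Because the plaintiff's legal incapacity ran from 23 July 1999 to 31 July 2000, the deadline is extended by 374 days to 2 February 2003.
Because the pending related arbitration ran from 14 May 2001 to 20 October 2001, the deadline is extended by 159 days to 11 July 2003.
The 27 May 2003 filing precedes the 11 July 2003 deadline; the claim is timely.

TIMELY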